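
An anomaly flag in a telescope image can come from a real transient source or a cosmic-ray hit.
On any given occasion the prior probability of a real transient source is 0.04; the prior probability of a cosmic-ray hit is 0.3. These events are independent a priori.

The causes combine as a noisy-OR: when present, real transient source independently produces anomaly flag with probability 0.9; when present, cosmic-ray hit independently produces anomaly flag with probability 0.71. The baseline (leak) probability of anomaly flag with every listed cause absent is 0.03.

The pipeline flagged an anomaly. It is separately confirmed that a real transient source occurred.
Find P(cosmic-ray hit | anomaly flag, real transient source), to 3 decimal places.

Under noisy-OR, P(anomaly flag | causes) = 1 − (1−0.03)·∏(1−qᵢ) over the active causes.
P(anomaly flag | real transient source) = 0.903·0.7 + 0.97187·0.3 = 0.632100 + 0.291561 = 0.923661
Of this, 0.291561 comes from 0.97187·0.3 (the cosmic-ray hit=true cases).
So P(cosmic-ray hit | anomaly flag, real transient source) = 0.291561/0.923661 ≈ 0.316.

P(cosmic-ray hit | anomaly flag, real transient source) ≈ 0.316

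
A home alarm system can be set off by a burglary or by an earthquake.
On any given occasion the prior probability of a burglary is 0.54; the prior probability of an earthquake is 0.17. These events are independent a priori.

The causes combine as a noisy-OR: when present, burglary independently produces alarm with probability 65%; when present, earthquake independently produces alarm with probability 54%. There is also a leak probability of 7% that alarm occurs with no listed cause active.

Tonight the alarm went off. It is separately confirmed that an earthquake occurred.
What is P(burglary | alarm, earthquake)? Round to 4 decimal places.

Under noisy-OR, P(alarm | causes) = 1 − (1−0.07)·∏(1−qᵢ) over the active causes.
Sum P(alarm|·) weighted by the priors over both values of burglary:
  P(alarm | earthquake) = 0.5722×0.46 + 0.85027×0.54
        = 0.263212 + 0.459146 = 0.722358
Keeping only the burglary-present terms gives 0.459146, so
  P(burglary | alarm, earthquake) = 0.459146 / 0.722358 ≈ 0.6356

P(burglary | alarm, earthquake) ≈ 0.6356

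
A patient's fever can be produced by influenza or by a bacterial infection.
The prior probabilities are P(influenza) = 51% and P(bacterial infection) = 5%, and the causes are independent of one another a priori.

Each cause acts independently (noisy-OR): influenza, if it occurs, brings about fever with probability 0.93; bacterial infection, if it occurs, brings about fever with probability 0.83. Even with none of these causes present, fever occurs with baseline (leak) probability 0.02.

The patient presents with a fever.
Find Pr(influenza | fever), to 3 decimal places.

Under noisy-OR, P(fever | causes) = 1 − (1−0.02)·∏(1−qᵢ) over the active causes.
Weight on influenza=true, given the evidence: 0.451263 + 0.025203 = 0.476466
Normalizer over all consistent configurations: 0.02·0.49·0.95 + 0.8334·0.49·0.05 + 0.9314·0.51·0.95 + 0.988338·0.51·0.05 = 0.506194
P(influenza | fever) = 0.476466/0.506194 ≈ 0.941

Pr(influenza | fever) ≈ 0.941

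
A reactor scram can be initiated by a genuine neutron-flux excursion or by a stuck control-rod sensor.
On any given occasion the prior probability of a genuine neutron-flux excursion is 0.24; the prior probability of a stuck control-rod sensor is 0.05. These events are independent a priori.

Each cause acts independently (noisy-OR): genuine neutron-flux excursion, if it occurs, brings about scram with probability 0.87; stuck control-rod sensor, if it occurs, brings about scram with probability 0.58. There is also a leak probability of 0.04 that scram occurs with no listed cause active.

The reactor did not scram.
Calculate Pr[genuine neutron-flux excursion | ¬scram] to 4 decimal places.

Pr[genuine neutron-flux excursion | ¬scram] ≈ 0.0394

Under noisy-OR, P(scram | causes) = 1 − (1−0.04)·∏(1−qᵢ) over the active causes.
P(¬scram) = 0.96×0.76×0.95 + 0.4032×0.76×0.05 + 0.1248×0.24×0.95 + 0.052416×0.24×0.05 = 0.693120 + 0.015322 + 0.028454 + 0.000629 = 0.737525
Of this, 0.029083 comes from 0.028454 + 0.000629 (the genuine neutron-flux excursion=true cases).
P(genuine neutron-flux excursion | ¬scram) = 0.029083 / 0.737525 ≈ 0.0394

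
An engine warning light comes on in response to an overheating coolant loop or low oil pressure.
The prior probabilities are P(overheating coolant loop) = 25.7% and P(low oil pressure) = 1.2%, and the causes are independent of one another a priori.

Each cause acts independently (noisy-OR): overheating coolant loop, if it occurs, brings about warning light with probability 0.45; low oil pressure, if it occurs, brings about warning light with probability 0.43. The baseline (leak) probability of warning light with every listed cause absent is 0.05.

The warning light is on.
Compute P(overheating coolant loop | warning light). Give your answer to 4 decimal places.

P(overheating coolant loop | warning light) ≈ 0.7516

Under noisy-OR, P(warning light | causes) = 1 − (1−0.05)·∏(1−qᵢ) over the active causes.
Weight on overheating coolant loop=true, given the evidence: 0.121245 + 0.002166 = 0.123411
Normalizer over all consistent configurations: 0.05×0.743×0.988 + 0.4585×0.743×0.012 + 0.4775×0.257×0.988 + 0.702175×0.257×0.012 = 0.164203
P(overheating coolant loop | warning light) = 0.123411/0.164203 ≈ 0.7516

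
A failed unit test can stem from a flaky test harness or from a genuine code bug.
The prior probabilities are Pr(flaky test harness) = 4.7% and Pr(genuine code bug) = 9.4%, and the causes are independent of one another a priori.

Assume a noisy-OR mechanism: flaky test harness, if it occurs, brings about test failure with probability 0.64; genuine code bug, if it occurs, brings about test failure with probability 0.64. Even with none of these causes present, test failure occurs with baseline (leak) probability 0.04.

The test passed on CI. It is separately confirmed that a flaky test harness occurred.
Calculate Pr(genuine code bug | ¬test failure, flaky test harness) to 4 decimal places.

Pr(genuine code bug | ¬test failure, flaky test harness) ≈ 0.0360

Under noisy-OR, P(test failure | causes) = 1 − (1−0.04)·∏(1−qᵢ) over the active causes.
P(¬test failure | flaky test harness) = 0.3456×0.906 + 0.124416×0.094 = 0.313114 + 0.011695 = 0.324809
Of this, 0.011695 comes from 0.124416×0.094 (the genuine code bug=true cases).
Hence the posterior is 0.011695/0.324809 ≈ 0.0360.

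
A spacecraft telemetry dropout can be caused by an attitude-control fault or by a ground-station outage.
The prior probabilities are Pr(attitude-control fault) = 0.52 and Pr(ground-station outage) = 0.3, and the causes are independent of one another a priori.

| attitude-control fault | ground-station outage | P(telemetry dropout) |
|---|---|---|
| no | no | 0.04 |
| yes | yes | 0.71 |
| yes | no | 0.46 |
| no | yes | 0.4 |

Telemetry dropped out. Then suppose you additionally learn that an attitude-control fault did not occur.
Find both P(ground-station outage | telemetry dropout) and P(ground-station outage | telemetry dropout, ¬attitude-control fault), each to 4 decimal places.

By total probability over the 4 (attitude-control fault, ground-station outage) configurations:
  P(telemetry dropout) = 0.04*0.48*0.7 + 0.4*0.48*0.3 + 0.46*0.52*0.7 + 0.71*0.52*0.3
        = 0.013440 + 0.057600 + 0.167440 + 0.110760 = 0.349240
Keeping only the ground-station outage-present terms gives 0.168360, so
  P(ground-station outage | telemetry dropout) = 0.168360 / 0.349240 ≈ 0.4821

Now also conditioning on attitude-control fault≠true:
Numerator (weight on configurations with ground-station outage): 0.4×0.3 = 0.120000
Normalizer over all consistent configurations: 0.04×0.7 + 0.4×0.3 = 0.148000
P(ground-station outage | telemetry dropout, ¬attitude-control fault) = 0.120000/0.148000 ≈ 0.8108

P(ground-station outage | telemetry dropout) ≈ 0.4821; P(ground-station outage | telemetry dropout, ¬attitude-control fault) ≈ 0.8108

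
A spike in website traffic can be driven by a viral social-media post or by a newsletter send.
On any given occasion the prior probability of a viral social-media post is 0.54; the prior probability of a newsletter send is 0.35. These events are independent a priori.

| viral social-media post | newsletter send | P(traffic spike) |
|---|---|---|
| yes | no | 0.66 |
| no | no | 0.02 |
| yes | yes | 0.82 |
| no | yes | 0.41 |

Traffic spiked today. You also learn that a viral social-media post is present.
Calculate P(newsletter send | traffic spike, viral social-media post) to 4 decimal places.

P(newsletter send | traffic spike, viral social-media post) ≈ 0.4008

By total probability over both values of newsletter send:
  P(traffic spike | viral social-media post) = 0.66*0.65 + 0.82*0.35
        = 0.429000 + 0.287000 = 0.716000
Configurations with newsletter send contribute 0.287000, so
  P(newsletter send | traffic spike, viral social-media post) = 0.287000 / 0.716000 ≈ 0.4008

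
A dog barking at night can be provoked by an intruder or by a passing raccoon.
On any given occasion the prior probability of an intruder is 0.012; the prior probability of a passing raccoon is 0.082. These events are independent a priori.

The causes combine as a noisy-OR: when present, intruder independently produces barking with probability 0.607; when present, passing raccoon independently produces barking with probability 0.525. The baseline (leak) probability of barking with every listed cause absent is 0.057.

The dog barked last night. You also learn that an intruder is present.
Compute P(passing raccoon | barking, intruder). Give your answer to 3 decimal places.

P(passing raccoon | barking, intruder) ≈ 0.105

Under noisy-OR, P(barking | causes) = 1 − (1−0.057)·∏(1−qᵢ) over the active causes.
Sum P(barking|·) weighted by the priors over both values of passing raccoon:
  P(barking | intruder) = 0.629401·0.918 + 0.823965·0.082
        = 0.577790 + 0.067565 = 0.645355
Keeping only the passing raccoon-present terms gives 0.067565, so
  P(passing raccoon | barking, intruder) = 0.067565 / 0.645355 ≈ 0.105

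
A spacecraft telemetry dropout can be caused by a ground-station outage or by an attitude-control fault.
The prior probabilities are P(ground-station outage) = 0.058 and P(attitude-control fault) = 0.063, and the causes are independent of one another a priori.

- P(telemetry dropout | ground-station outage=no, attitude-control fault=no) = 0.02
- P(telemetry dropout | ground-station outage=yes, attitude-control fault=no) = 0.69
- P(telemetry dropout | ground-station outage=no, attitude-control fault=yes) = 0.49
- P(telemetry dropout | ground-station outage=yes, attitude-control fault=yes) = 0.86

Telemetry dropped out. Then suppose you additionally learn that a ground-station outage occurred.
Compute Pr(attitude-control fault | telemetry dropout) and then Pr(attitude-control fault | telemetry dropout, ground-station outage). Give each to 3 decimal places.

P(telemetry dropout) = 0.02×0.942×0.937 + 0.49×0.942×0.063 + 0.69×0.058×0.937 + 0.86×0.058×0.063 = 0.017653 + 0.029080 + 0.037499 + 0.003142 = 0.087374
The attitude-control fault-present share is 0.029080 + 0.003142 = 0.032222.
So P(attitude-control fault | telemetry dropout) = 0.032222/0.087374 ≈ 0.369.

Now also conditioning on ground-station outage=true:
Sum P(telemetry dropout|·) weighted by the priors over both values of attitude-control fault:
  P(telemetry dropout | ground-station outage) = 0.69×0.937 + 0.86×0.063
        = 0.646530 + 0.054180 = 0.700710
Configurations with attitude-control fault contribute 0.054180, so
  P(attitude-control fault | telemetry dropout, ground-station outage) = 0.054180 / 0.700710 ≈ 0.077
Conditioning on ground-station outage lowers the posterior on attitude-control fault: the classic explaining-away effect in a common-effect structure.

Pr(attitude-control fault | telemetry dropout) ≈ 0.369; Pr(attitude-control fault | telemetry dropout, ground-station outage) ≈ 0.077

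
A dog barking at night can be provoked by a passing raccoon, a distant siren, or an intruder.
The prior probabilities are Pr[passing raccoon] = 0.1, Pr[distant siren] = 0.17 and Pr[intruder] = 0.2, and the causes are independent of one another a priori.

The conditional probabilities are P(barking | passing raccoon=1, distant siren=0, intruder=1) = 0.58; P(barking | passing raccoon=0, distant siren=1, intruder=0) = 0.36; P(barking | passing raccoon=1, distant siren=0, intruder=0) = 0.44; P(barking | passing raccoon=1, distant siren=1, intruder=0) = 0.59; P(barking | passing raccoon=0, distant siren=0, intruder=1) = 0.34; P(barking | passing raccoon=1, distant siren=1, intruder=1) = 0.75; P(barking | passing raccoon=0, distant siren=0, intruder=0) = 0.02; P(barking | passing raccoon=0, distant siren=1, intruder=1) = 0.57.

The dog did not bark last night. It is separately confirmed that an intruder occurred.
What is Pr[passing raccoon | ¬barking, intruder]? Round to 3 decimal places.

P(¬barking | intruder) = 0.66×0.9×0.83 + 0.43×0.9×0.17 + 0.42×0.1×0.83 + 0.25×0.1×0.17 = 0.493020 + 0.065790 + 0.034860 + 0.004250 = 0.597920
The passing raccoon-present share is 0.034860 + 0.004250 = 0.039110.
So P(passing raccoon | ¬barking, intruder) = 0.039110/0.597920 ≈ 0.065.

Pr[passing raccoon | ¬barking, intruder] ≈ 0.065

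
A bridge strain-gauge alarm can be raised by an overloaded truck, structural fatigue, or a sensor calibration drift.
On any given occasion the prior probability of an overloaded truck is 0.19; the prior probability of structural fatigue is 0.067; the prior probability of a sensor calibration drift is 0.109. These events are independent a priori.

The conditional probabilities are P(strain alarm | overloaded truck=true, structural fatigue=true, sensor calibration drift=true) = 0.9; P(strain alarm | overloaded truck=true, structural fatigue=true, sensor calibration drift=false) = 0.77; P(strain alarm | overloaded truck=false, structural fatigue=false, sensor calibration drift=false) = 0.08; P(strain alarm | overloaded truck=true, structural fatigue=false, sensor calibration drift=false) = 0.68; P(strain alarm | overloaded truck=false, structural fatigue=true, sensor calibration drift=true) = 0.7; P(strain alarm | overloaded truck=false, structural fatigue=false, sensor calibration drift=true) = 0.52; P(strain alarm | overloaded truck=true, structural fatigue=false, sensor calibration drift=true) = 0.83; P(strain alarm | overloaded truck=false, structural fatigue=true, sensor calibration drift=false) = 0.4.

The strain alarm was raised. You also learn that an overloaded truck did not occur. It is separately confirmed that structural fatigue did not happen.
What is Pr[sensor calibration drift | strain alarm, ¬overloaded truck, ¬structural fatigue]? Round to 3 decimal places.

Weight on sensor calibration drift=true, given the evidence: 0.52*0.109 = 0.056680
Denominator P(strain alarm | ¬overloaded truck, ¬structural fatigue): 0.08*0.891 + 0.52*0.109 = 0.127960
P(sensor calibration drift | strain alarm, ¬overloaded truck, ¬structural fatigue) = 0.056680/0.127960 ≈ 0.443

Pr[sensor calibration drift | strain alarm, ¬overloaded truck, ¬structural fatigue] ≈ 0.443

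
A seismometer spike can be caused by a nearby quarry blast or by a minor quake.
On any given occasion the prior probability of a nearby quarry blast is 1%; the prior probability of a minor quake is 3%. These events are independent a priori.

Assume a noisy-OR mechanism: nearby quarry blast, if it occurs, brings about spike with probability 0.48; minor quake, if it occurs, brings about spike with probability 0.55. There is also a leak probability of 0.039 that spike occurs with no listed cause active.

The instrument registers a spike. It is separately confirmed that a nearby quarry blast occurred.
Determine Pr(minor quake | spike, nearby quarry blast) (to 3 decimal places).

Pr(minor quake | spike, nearby quarry blast) ≈ 0.046

Under noisy-OR, P(spike | causes) = 1 − (1−0.039)·∏(1−qᵢ) over the active causes.
P(spike | nearby quarry blast) = 0.50028*0.97 + 0.775126*0.03 = 0.485272 + 0.023254 = 0.508526
Restricting to configurations with minor quake present: 0.775126*0.03 = 0.023254.
Hence the posterior is 0.023254/0.508526 ≈ 0.046.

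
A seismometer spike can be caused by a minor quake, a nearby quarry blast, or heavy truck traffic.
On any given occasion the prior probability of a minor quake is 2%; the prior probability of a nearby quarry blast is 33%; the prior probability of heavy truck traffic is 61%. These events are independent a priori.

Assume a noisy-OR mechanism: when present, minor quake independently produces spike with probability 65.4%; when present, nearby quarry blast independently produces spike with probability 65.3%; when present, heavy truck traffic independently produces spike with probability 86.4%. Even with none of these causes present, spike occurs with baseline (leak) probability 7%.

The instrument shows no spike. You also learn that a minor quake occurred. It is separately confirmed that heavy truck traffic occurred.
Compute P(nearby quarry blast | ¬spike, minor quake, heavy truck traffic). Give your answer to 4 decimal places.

Under noisy-OR, P(spike | causes) = 1 − (1−0.07)·∏(1−qᵢ) over the active causes.
Numerator (weight on configurations with nearby quarry blast): 0.015185×0.33 = 0.005011
The normalizing constant is 0.043762×0.67 + 0.015185×0.33 = 0.034332
Posterior = 0.005011 / 0.034332 ≈ 0.1460

P(nearby quarry blast | ¬spike, minor quake, heavy truck traffic) ≈ 0.1460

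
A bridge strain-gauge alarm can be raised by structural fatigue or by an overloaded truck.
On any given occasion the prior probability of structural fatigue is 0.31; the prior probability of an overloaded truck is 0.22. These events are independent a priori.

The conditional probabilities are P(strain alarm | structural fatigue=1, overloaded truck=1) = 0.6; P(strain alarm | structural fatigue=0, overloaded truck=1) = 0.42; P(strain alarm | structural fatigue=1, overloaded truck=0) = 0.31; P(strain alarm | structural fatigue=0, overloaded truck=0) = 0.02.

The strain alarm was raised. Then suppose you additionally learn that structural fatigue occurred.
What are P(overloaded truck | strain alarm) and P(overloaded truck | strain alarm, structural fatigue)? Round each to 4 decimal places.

Enumerate the 4 (structural fatigue, overloaded truck) configurations and weight by the priors:
  P(strain alarm) = 0.02×0.69×0.78 + 0.42×0.69×0.22 + 0.31×0.31×0.78 + 0.6×0.31×0.22
        = 0.010764 + 0.063756 + 0.074958 + 0.040920 = 0.190398
Configurations with overloaded truck contribute 0.104676, so
  P(overloaded truck | strain alarm) = 0.104676 / 0.190398 ≈ 0.5498

With the extra evidence:
Weight on overloaded truck=true, given the evidence: 0.6×0.22 = 0.132000
Normalizer over all consistent configurations: 0.31×0.78 + 0.6×0.22 = 0.373800
Posterior = 0.132000 / 0.373800 ≈ 0.3531
— structural fatigue explains away the evidence for overloaded truck.

P(overloaded truck | strain alarm) ≈ 0.5498; P(overloaded truck | strain alarm, structural fatigue) ≈ 0.3531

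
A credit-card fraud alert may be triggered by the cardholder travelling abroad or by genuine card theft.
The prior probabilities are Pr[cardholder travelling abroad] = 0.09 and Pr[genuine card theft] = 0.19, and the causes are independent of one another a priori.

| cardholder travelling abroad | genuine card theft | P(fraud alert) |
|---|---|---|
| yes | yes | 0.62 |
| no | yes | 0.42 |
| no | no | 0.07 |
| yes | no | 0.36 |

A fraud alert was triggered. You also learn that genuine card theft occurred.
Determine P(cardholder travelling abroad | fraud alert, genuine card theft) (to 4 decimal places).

P(cardholder travelling abroad | fraud alert, genuine card theft) ≈ 0.1274

Numerator (weight on configurations with cardholder travelling abroad): 0.62·0.09 = 0.055800
Normalizer over all consistent configurations: 0.42·0.91 + 0.62·0.09 = 0.438000
P(cardholder travelling abroad | fraud alert, genuine card theft) = 0.055800/0.438000 ≈ 0.1274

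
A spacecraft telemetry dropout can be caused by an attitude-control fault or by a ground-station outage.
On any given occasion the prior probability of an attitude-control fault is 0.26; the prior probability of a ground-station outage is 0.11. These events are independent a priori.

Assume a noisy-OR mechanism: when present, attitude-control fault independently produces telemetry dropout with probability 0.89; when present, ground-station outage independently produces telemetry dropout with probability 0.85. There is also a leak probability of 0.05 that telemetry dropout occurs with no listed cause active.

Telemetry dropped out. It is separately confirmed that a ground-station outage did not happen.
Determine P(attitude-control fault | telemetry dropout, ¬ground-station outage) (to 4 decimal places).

P(attitude-control fault | telemetry dropout, ¬ground-station outage) ≈ 0.8629

Under noisy-OR, P(telemetry dropout | causes) = 1 − (1−0.05)·∏(1−qᵢ) over the active causes.
By total probability over both values of attitude-control fault:
  P(telemetry dropout | ¬ground-station outage) = 0.05*0.74 + 0.8955*0.26
        = 0.037000 + 0.232830 = 0.269830
The terms with attitude-control fault present sum to 0.232830, so
  P(attitude-control fault | telemetry dropout, ¬ground-station outage) = 0.232830 / 0.269830 ≈ 0.8629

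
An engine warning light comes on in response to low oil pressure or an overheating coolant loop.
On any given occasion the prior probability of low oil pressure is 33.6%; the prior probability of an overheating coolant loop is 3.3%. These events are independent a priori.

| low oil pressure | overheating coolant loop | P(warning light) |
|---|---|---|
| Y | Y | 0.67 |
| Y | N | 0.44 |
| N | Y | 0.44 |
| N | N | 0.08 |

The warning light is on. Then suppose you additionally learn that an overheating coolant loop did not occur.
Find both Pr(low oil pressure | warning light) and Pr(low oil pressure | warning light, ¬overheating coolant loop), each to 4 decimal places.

Pr(low oil pressure | warning light) ≈ 0.7114; Pr(low oil pressure | warning light, ¬overheating coolant loop) ≈ 0.7357

P(warning light) = 0.08*0.664*0.967 + 0.44*0.664*0.033 + 0.44*0.336*0.967 + 0.67*0.336*0.033 = 0.051367 + 0.009641 + 0.142961 + 0.007429 = 0.211398
Of this, 0.150390 comes from 0.142961 + 0.007429 (the low oil pressure=true cases).
P(low oil pressure | warning light) = 0.150390 / 0.211398 ≈ 0.7114

With the extra evidence:
Sum P(warning light|·) weighted by the priors over both values of low oil pressure:
  P(warning light | ¬overheating coolant loop) = 0.08*0.664 + 0.44*0.336
        = 0.053120 + 0.147840 = 0.200960
Configurations with low oil pressure contribute 0.147840, so
  P(low oil pressure | warning light, ¬overheating coolant loop) = 0.147840 / 0.200960 ≈ 0.7357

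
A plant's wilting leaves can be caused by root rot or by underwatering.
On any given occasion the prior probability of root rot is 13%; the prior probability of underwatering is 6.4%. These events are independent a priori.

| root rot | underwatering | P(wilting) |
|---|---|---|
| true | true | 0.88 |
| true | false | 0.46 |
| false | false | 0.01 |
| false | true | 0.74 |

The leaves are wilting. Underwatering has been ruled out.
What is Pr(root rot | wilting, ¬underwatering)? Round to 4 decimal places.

Pr(root rot | wilting, ¬underwatering) ≈ 0.8730

P(wilting | ¬underwatering) = 0.01×0.87 + 0.46×0.13 = 0.008700 + 0.059800 = 0.068500
Of this, 0.059800 comes from 0.46×0.13 (the root rot=true cases).
P(root rot | wilting, ¬underwatering) = 0.059800 / 0.068500 ≈ 0.8730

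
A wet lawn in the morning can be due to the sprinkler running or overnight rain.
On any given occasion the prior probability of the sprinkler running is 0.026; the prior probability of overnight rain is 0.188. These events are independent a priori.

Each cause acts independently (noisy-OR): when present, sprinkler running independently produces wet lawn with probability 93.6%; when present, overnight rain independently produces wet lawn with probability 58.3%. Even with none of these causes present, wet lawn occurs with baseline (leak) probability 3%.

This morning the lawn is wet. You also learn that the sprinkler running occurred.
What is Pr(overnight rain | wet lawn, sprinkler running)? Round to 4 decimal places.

Pr(overnight rain | wet lawn, sprinkler running) ≈ 0.1938

Under noisy-OR, P(wet lawn | causes) = 1 − (1−0.03)·∏(1−qᵢ) over the active causes.
Sum P(wet lawn|·) weighted by the priors over both values of overnight rain:
  P(wet lawn | sprinkler running) = 0.93792·0.812 + 0.974113·0.188
        = 0.761591 + 0.183133 = 0.944724
Configurations with overnight rain contribute 0.183133, so
  P(overnight rain | wet lawn, sprinkler running) = 0.183133 / 0.944724 ≈ 0.1938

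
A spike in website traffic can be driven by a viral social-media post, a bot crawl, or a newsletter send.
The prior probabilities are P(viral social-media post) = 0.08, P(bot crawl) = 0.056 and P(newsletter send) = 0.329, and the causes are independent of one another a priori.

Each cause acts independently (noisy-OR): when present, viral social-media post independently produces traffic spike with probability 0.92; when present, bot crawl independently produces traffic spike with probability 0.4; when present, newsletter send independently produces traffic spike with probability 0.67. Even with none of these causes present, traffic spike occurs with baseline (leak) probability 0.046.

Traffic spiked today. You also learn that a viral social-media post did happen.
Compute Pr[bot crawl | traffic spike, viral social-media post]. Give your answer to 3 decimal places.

Under noisy-OR, P(traffic spike | causes) = 1 − (1−0.046)·∏(1−qᵢ) over the active causes.
By total probability over the 4 (bot crawl, newsletter send) configurations:
  P(traffic spike | viral social-media post) = 0.92368·0.944·0.671 + 0.974814·0.944·0.329 + 0.954208·0.056·0.671 + 0.984889·0.056·0.329
        = 0.585081 + 0.302754 + 0.035855 + 0.018146 = 0.941836
Configurations with bot crawl contribute 0.054001, so
  P(bot crawl | traffic spike, viral social-media post) = 0.054001 / 0.941836 ≈ 0.057

Pr[bot crawl | traffic spike, viral social-media post] ≈ 0.057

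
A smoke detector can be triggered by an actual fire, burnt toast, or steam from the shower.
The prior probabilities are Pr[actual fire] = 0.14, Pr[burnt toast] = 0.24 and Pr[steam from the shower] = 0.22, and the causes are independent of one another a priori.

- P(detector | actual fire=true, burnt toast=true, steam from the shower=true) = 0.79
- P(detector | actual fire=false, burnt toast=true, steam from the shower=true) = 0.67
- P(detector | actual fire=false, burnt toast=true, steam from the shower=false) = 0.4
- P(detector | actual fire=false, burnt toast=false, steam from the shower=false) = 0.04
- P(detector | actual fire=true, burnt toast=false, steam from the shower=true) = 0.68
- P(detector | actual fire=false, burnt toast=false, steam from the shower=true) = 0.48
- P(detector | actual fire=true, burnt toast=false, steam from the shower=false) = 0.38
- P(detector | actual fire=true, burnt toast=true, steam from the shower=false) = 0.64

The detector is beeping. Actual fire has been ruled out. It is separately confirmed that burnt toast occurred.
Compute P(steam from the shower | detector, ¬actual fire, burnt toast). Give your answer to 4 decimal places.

Enumerate both values of steam from the shower and weight by the priors:
  P(detector | ¬actual fire, burnt toast) = 0.4·0.78 + 0.67·0.22
        = 0.312000 + 0.147400 = 0.459400
The terms with steam from the shower present sum to 0.147400, so
  P(steam from the shower | detector, ¬actual fire, burnt toast) = 0.147400 / 0.459400 ≈ 0.3209

P(steam from the shower | detector, ¬actual fire, burnt toast) ≈ 0.3209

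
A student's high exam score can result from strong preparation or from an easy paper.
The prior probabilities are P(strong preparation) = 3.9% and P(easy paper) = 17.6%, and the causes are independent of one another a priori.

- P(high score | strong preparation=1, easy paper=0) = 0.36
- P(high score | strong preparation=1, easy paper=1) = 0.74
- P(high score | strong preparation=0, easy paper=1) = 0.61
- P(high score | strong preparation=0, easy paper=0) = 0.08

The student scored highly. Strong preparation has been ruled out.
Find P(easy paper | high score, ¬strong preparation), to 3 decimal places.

Numerator (weight on configurations with easy paper): 0.61*0.176 = 0.107360
Denominator P(high score | ¬strong preparation): 0.08*0.824 + 0.61*0.176 = 0.173280
Posterior = 0.107360 / 0.173280 ≈ 0.620

P(easy paper | high score, ¬strong preparation) ≈ 0.620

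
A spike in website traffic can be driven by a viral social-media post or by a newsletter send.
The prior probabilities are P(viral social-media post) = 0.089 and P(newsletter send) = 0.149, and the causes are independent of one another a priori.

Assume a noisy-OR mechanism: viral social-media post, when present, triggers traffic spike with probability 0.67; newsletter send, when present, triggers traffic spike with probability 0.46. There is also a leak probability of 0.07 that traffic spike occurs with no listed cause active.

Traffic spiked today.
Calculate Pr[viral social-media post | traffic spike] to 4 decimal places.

Under noisy-OR, P(traffic spike | causes) = 1 − (1−0.07)·∏(1−qᵢ) over the active causes.
P(traffic spike) = 0.07×0.911×0.851 + 0.4978×0.911×0.149 + 0.6931×0.089×0.851 + 0.834274×0.089×0.149 = 0.054268 + 0.067571 + 0.052495 + 0.011063 = 0.185397
Of this, 0.063558 comes from 0.052495 + 0.011063 (the viral social-media post=true cases).
Hence the posterior is 0.063558/0.185397 ≈ 0.3428.

Pr[viral social-media post | traffic spike] ≈ 0.3428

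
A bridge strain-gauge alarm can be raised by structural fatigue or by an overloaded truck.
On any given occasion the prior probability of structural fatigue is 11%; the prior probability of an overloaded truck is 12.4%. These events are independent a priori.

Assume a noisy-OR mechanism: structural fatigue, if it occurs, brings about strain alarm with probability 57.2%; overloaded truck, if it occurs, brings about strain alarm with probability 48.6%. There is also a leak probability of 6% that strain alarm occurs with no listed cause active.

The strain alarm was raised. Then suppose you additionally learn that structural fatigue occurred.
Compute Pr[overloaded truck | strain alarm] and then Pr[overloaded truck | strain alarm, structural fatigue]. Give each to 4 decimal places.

Under noisy-OR, P(strain alarm | causes) = 1 − (1−0.06)·∏(1−qᵢ) over the active causes.
Numerator (weight on configurations with overloaded truck): 0.057038 + 0.010819 = 0.067857
Denominator P(strain alarm): 0.06*0.89*0.876 + 0.51684*0.89*0.124 + 0.59768*0.11*0.876 + 0.793208*0.11*0.124 = 0.172227
P(overloaded truck | strain alarm) = 0.067857/0.172227 ≈ 0.3940

With the extra evidence:
Weight on overloaded truck=true, given the evidence: 0.793208·0.124 = 0.098358
The normalizing constant is 0.59768·0.876 + 0.793208·0.124 = 0.621926
P(overloaded truck | strain alarm, structural fatigue) = 0.098358/0.621926 ≈ 0.1582

Pr[overloaded truck | strain alarm] ≈ 0.3940; Pr[overloaded truck | strain alarm, structural fatigue] ≈ 0.1582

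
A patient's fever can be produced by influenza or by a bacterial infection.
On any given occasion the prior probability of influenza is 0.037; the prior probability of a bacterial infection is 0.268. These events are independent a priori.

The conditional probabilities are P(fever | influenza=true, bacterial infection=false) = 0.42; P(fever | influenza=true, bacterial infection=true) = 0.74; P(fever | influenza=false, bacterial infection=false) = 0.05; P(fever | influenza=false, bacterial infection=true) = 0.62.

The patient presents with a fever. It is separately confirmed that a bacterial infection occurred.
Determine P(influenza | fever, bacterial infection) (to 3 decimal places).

Weight on influenza=true, given the evidence: 0.74*0.037 = 0.027380
Denominator P(fever | bacterial infection): 0.62*0.963 + 0.74*0.037 = 0.624440
Posterior = 0.027380 / 0.624440 ≈ 0.044

P(influenza | fever, bacterial infection) ≈ 0.044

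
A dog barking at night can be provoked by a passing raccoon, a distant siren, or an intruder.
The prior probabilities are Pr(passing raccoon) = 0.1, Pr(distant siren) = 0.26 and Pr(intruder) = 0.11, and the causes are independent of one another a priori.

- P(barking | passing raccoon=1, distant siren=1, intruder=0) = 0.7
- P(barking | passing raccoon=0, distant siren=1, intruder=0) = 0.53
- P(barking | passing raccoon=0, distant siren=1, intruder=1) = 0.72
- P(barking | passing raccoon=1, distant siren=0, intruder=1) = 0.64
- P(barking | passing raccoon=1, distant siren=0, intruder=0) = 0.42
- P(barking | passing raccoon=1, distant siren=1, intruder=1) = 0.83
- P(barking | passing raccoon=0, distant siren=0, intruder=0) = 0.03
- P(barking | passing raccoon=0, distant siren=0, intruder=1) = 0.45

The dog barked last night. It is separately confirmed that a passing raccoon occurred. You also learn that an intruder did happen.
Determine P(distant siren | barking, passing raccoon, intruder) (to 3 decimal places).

P(distant siren | barking, passing raccoon, intruder) ≈ 0.313

Weight on distant siren=true, given the evidence: 0.83*0.26 = 0.215800
The normalizing constant is 0.64*0.74 + 0.83*0.26 = 0.689400
P(distant siren | barking, passing raccoon, intruder) = 0.215800/0.689400 ≈ 0.313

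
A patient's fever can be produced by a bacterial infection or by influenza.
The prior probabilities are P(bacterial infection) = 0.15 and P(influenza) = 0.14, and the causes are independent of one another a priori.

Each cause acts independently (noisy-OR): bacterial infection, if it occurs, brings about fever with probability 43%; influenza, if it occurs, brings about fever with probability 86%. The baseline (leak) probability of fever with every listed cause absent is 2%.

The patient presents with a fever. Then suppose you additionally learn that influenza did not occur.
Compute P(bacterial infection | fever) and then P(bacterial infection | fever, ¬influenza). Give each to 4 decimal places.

Under noisy-OR, P(fever | causes) = 1 − (1−0.02)·∏(1−qᵢ) over the active causes.
By total probability over the 4 (bacterial infection, influenza) configurations:
  P(fever) = 0.02×0.85×0.86 + 0.8628×0.85×0.14 + 0.4414×0.15×0.86 + 0.921796×0.15×0.14
        = 0.014620 + 0.102673 + 0.056941 + 0.019358 = 0.193592
Keeping only the bacterial infection-present terms gives 0.076299, so
  P(bacterial infection | fever) = 0.076299 / 0.193592 ≈ 0.3941

Now condition on the additional information:
Numerator (weight on configurations with bacterial infection): 0.4414*0.15 = 0.066210
Denominator P(fever | ¬influenza): 0.02*0.85 + 0.4414*0.15 = 0.083210
Posterior = 0.066210 / 0.083210 ≈ 0.7957
Ruling out influenza raises the posterior on bacterial infection — the flip side of explaining away.

P(bacterial infection | fever) ≈ 0.3941; P(bacterial infection | fever, ¬influenza) ≈ 0.7957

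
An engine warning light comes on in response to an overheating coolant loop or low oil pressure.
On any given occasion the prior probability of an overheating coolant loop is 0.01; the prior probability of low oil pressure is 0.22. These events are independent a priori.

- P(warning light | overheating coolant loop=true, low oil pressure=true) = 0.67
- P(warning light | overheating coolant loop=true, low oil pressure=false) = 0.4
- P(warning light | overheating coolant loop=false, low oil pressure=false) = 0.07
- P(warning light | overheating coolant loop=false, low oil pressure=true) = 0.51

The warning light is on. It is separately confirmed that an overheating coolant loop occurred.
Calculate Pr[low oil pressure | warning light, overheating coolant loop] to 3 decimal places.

Numerator (weight on configurations with low oil pressure): 0.67·0.22 = 0.147400
Denominator P(warning light | overheating coolant loop): 0.4·0.78 + 0.67·0.22 = 0.459400
Posterior = 0.147400 / 0.459400 ≈ 0.321

Pr[low oil pressure | warning light, overheating coolant loop] ≈ 0.321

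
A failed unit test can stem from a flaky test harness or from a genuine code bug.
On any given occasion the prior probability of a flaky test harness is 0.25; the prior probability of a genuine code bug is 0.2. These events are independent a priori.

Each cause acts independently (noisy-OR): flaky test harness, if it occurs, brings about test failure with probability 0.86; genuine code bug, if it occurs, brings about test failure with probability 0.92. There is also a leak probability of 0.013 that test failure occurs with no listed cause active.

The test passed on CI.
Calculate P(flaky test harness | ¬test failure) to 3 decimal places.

P(flaky test harness | ¬test failure) ≈ 0.045

Under noisy-OR, P(test failure | causes) = 1 − (1−0.013)·∏(1−qᵢ) over the active causes.
By total probability over the 4 (flaky test harness, genuine code bug) configurations:
  P(¬test failure) = 0.987·0.75·0.8 + 0.07896·0.75·0.2 + 0.13818·0.25·0.8 + 0.011054·0.25·0.2
        = 0.592200 + 0.011844 + 0.027636 + 0.000553 = 0.632233
Configurations with flaky test harness contribute 0.028189, so
  P(flaky test harness | ¬test failure) = 0.028189 / 0.632233 ≈ 0.045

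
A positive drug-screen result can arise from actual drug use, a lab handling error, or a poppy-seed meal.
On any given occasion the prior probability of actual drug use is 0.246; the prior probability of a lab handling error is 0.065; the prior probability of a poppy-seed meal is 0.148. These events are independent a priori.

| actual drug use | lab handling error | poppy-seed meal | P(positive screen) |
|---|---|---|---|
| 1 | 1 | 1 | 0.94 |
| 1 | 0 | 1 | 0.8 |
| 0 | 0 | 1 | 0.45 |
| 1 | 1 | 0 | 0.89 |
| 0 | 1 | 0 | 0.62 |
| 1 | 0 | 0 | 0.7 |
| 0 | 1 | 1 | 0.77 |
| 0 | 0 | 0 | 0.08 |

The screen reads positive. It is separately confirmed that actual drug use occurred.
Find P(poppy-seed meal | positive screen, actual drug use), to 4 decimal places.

P(poppy-seed meal | positive screen, actual drug use) ≈ 0.1648

Numerator (weight on configurations with poppy-seed meal): 0.110704 + 0.009043 = 0.119747
Normalizer over all consistent configurations: 0.7*0.935*0.852 + 0.8*0.935*0.148 + 0.89*0.065*0.852 + 0.94*0.065*0.148 = 0.726669
P(poppy-seed meal | positive screen, actual drug use) = 0.119747/0.726669 ≈ 0.1648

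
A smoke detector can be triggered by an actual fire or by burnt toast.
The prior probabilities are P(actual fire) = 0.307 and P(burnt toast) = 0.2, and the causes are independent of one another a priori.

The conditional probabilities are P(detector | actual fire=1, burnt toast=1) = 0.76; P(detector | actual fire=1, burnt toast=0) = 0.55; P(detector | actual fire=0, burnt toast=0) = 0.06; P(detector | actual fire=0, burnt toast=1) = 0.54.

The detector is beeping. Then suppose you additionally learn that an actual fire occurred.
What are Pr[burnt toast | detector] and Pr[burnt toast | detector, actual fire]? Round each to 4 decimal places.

Sum P(detector|·) weighted by the priors over the 4 (actual fire, burnt toast) configurations:
  P(detector) = 0.06·0.693·0.8 + 0.54·0.693·0.2 + 0.55·0.307·0.8 + 0.76·0.307·0.2
        = 0.033264 + 0.074844 + 0.135080 + 0.046664 = 0.289852
The terms with burnt toast present sum to 0.121508, so
  P(burnt toast | detector) = 0.121508 / 0.289852 ≈ 0.4192

Now condition on the additional information:
For the numerator, keep only burnt toast=true terms: 0.76·0.2 = 0.152000
Normalizer over all consistent configurations: 0.55·0.8 + 0.76·0.2 = 0.592000
P(burnt toast | detector, actual fire) = 0.152000/0.592000 ≈ 0.2568
This is intercausal reasoning (explaining away): once actual fire accounts for the detector, burnt toast becomes less likely.

Pr[burnt toast | detector] ≈ 0.4192; Pr[burnt toast | detector, actual fire] ≈ 0.2568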